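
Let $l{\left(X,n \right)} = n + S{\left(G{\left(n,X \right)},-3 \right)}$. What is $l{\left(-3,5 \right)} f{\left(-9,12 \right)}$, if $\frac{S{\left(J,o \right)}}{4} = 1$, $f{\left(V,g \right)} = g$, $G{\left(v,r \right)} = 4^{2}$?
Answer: $108$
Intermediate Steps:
$G{\left(v,r \right)} = 16$
$S{\left(J,o \right)} = 4$ ($S{\left(J,o \right)} = 4 \cdot 1 = 4$)
$l{\left(X,n \right)} = 4 + n$ ($l{\left(X,n \right)} = n + 4 = 4 + n$)
$l{\left(-3,5 \right)} f{\left(-9,12 \right)} = \left(4 + 5\right) 12 = 9 \cdot 12 = 108$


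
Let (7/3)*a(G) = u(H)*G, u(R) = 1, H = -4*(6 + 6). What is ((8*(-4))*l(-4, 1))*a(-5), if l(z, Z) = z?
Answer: -1920/7 ≈ -274.29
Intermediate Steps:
H = -48 (H = -4*12 = -48)
a(G) = 3*G/7 (a(G) = 3*(1*G)/7 = 3*G/7)
((8*(-4))*l(-4, 1))*a(-5) = ((8*(-4))*(-4))*((3/7)*(-5)) = -32*(-4)*(-15/7) = 128*(-15/7) = -1920/7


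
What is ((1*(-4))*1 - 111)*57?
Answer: -6555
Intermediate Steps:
((1*(-4))*1 - 111)*57 = (-4*1 - 111)*57 = (-4 - 111)*57 = -115*57 = -6555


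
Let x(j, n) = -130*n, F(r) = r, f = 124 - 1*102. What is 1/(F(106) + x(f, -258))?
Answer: 1/33646 ≈ 2.9721e-5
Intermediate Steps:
f = 22 (f = 124 - 102 = 22)
1/(F(106) + x(f, -258)) = 1/(106 - 130*(-258)) = 1/(106 + 33540) = 1/33646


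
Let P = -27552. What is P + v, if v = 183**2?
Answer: 5937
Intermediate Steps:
v = 33489
P + v = -27552 + 33489 = 5937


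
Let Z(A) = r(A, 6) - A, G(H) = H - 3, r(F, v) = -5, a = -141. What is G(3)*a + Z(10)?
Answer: -15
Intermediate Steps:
G(H) = -3 + H
Z(A) = -5 - A
G(3)*a + Z(10) = (-3 + 3)*(-141) + (-5 - 1*10) = 0*(-141) + (-5 - 10) = 0 - 15 = -15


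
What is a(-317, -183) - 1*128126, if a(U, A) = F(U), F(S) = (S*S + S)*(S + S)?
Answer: -63637174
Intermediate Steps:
F(S) = 2*S*(S + S²) (F(S) = (S² + S)*(2*S) = (S + S²)*(2*S) = 2*S*(S + S²))
a(U, A) = 2*U²*(1 + U)
a(-317, -183) - 1*128126 = 2*(-317)²*(1 - 317) - 1*128126 = 2*100489*(-316) - 128126 = -63509048 - 128126 = -63637174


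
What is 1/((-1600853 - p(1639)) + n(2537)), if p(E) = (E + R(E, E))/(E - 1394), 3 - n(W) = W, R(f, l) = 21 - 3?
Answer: -245/392831472 ≈ -6.2368e-7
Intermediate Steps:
R(f, l) = 18
n(W) = 3 - W
p(E) = (18 + E)/(-1394 + E) (p(E) = (E + 18)/(E - 1394) = (18 + E)/(-1394 + E))
1/((-1600853 - p(1639)) + n(2537)) = 1/((-1600853 - (18 + 1639)/(-1394 + 1639)) + (3 - 1*2537)) = 1/((-1600853 - 1657/245) + (3 - 2537)) = 1/((-1600853 - 1657/245) - 2534) = 1/(-392210642/245 - 2534) = 1/(-392831472/245) = -245/392831472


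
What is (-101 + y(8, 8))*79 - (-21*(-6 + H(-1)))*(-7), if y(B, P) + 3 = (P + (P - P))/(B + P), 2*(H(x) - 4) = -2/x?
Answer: -16059/2 ≈ -8029.5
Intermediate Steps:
H(x) = 4 - 1/x (H(x) = 4 + (-2/x)/2 = 4 - 1/x)
y(B, P) = -3 + P/(B + P) (y(B, P) = -3 + (P + (P - P))/(B + P) = -3 + (P + 0)/(B + P) = -3 + P/(B + P))
(-101 + y(8, 8))*79 - (-21*(-6 + H(-1)))*(-7) = (-101 + (-3*8 - 2*8)/(8 + 8))*79 - (-21*(-6 + (4 - 1/(-1))))*(-7) = (-101 + (-24 - 16)/16)*79 - (-21*(-6 + (4 - 1*(-1))))*(-7) = (-101 + (1/16)*(-40))*79 - (-21*(-6 + (4 + 1)))*(-7) = (-101 - 5/2)*79 - (-21*(-6 + 5))*(-7) = -207/2*79 - (-21*(-1))*(-7) = -16353/2 - 21*(-7) = -16353/2 - 1*(-147) = -16353/2 + 147 = -16059/2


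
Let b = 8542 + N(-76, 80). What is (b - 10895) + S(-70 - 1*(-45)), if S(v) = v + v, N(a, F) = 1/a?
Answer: -182629/76 ≈ -2403.0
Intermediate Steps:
b = 649191/76 (b = 8542 + 1/(-76) = 8542 - 1/76 = 649191/76 ≈ 8542.0)
S(v) = 2*v
(b - 10895) + S(-70 - 1*(-45)) = (649191/76 - 10895) + 2*(-70 - 1*(-45)) = -178829/76 + 2*(-70 + 45) = -178829/76 + 2*(-25) = -178829/76 - 50 = -182629/76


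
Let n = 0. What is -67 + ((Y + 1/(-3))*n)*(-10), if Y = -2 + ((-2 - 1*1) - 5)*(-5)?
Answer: -67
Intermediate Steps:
Y = 38 (Y = -2 + ((-2 - 1) - 5)*(-5) = -2 + (-3 - 5)*(-5) = -2 - 8*(-5) = -2 + 40 = 38)
-67 + ((Y + 1/(-3))*n)*(-10) = -67 + ((38 + 1/(-3))*0)*(-10) = -67 + ((38 - ⅓)*0)*(-10) = -67 + ((113/3)*0)*(-10) = -67 + 0*(-10) = -67 + 0 = -67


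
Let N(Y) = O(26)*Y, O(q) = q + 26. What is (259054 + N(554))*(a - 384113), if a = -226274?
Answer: -175707222594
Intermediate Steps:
O(q) = 26 + q
N(Y) = 52*Y (N(Y) = (26 + 26)*Y = 52*Y)
(259054 + N(554))*(a - 384113) = (259054 + 52*554)*(-226274 - 384113) = (259054 + 28808)*(-610387) = 287862*(-610387) = -175707222594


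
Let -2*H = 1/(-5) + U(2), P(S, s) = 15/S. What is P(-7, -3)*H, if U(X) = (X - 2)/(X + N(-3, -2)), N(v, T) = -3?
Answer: -3/14 ≈ -0.21429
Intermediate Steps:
U(X) = (-2 + X)/(-3 + X) (U(X) = (X - 2)/(X - 3) = (-2 + X)/(-3 + X))
H = ⅒ (H = -(1/(-5) + (-2 + 2)/(-3 + 2))/2 = -(-⅕ + 0/(-1))/2 = -(-⅕ - 1*0)/2 = -(-⅕ + 0)/2 = -½*(-⅕) = ⅒ ≈ 0.10000)
P(-7, -3)*H = (15/(-7))*(⅒) = (15*(-⅐))*(⅒) = -15/7*⅒ = -3/14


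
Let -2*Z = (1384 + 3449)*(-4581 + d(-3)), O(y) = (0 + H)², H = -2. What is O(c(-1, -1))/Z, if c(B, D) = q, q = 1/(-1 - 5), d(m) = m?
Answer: 1/2769309 ≈ 3.6110e-7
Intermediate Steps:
q = -⅙ (q = 1/(-6) = -⅙ ≈ -0.16667)
c(B, D) = -⅙
O(y) = 4 (O(y) = (0 - 2)² = (-2)² = 4)
Z = 11077236 (Z = -(1384 + 3449)*(-4581 - 3)/2 = -4833*(-4584)/2 = -½*(-22154472) = 11077236)
O(c(-1, -1))/Z = 4/11077236 = 4*(1/11077236) = 1/2769309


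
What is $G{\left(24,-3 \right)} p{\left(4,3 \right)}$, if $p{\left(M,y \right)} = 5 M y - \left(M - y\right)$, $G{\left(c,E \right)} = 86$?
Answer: $5074$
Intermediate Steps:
$p{\left(M,y \right)} = y - M + 5 M y$ ($p{\left(M,y \right)} = 5 M y - \left(M - y\right) = y - M + 5 M y$)
$G{\left(24,-3 \right)} p{\left(4,3 \right)} = 86 \left(3 - 4 + 5 \cdot 4 \cdot 3\right) = 86 \left(3 - 4 + 60\right) = 86 \cdot 59 = 5074$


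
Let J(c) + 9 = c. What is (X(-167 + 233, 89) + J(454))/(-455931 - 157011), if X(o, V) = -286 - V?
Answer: -35/306471 ≈ -0.00011420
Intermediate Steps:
J(c) = -9 + c
(X(-167 + 233, 89) + J(454))/(-455931 - 157011) = ((-286 - 1*89) + (-9 + 454))/(-455931 - 157011) = ((-286 - 89) + 445)/(-612942) = (-375 + 445)*(-1/612942) = 70*(-1/612942) = -35/306471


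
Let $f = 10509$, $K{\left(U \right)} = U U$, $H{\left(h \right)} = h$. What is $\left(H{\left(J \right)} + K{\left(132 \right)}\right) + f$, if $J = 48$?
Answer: $27981$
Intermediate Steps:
$K{\left(U \right)} = U^{2}$
$\left(H{\left(J \right)} + K{\left(132 \right)}\right) + f = \left(48 + 132^{2}\right) + 10509 = \left(48 + 17424\right) + 10509 = 17472 + 10509 = 27981$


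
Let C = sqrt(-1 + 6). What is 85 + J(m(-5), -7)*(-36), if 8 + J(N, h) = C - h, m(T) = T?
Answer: 121 - 36*sqrt(5) ≈ 40.502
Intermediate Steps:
C = sqrt(5) ≈ 2.2361
J(N, h) = -8 + sqrt(5) - h (J(N, h) = -8 + (sqrt(5) - h) = -8 + sqrt(5) - h)
85 + J(m(-5), -7)*(-36) = 85 + (-8 + sqrt(5) - 1*(-7))*(-36) = 85 + (-8 + sqrt(5) + 7)*(-36) = 85 + (-1 + sqrt(5))*(-36) = 85 + (36 - 36*sqrt(5)) = 121 - 36*sqrt(5)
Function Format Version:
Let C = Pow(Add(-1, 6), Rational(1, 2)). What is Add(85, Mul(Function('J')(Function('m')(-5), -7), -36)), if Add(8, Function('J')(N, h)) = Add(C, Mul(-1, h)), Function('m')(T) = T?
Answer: Add(121, Mul(-36, Pow(5, Rational(1, 2)))) ≈ 40.502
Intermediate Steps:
C = Pow(5, Rational(1, 2)) ≈ 2.2361
Function('J')(N, h) = Add(-8, Pow(5, Rational(1, 2)), Mul(-1, h)) (Function('J')(N, h) = Add(-8, Add(Pow(5, Rational(1, 2)), Mul(-1, h))) = Add(-8, Pow(5, Rational(1, 2)), Mul(-1, h)))
Add(85, Mul(Function('J')(Function('m')(-5), -7), -36)) = Add(85, Mul(Add(-8, Pow(5, Rational(1, 2)), Mul(-1, -7)), -36)) = Add(85, Mul(Add(-8, Pow(5, Rational(1, 2)), 7), -36)) = Add(85, Mul(Add(-1, Pow(5, Rational(1, 2))), -36)) = Add(85, Add(36, Mul(-36, Pow(5, Rational(1, 2))))) = Add(121, Mul(-36, Pow(5, Rational(1, 2))))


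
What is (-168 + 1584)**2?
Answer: 2005056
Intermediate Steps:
(-168 + 1584)**2 = 1416**2 = 2005056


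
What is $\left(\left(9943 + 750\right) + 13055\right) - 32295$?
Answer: $-8547$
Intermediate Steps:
$\left(\left(9943 + 750\right) + 13055\right) - 32295 = \left(10693 + 13055\right) - 32295 = 23748 - 32295 = -8547$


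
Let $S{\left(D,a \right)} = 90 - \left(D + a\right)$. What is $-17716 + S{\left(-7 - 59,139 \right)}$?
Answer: $-17699$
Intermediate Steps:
$S{\left(D,a \right)} = 90 - D - a$ ($S{\left(D,a \right)} = 90 - \left(D + a\right) = 90 - D - a$)
$-17716 + S{\left(-7 - 59,139 \right)} = -17716 - -17 = -17716 + \left(90 + 66 - 139\right) = -17716 + 17 = -17699$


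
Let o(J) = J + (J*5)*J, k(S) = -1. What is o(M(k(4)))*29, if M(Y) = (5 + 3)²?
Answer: 595776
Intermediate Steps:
M(Y) = 64 (M(Y) = 8² = 64)
o(J) = J + 5*J² (o(J) = J + (5*J)*J = J + 5*J²)
o(M(k(4)))*29 = (64*(1 + 5*64))*29 = (64*(1 + 320))*29 = (64*321)*29 = 20544*29 = 595776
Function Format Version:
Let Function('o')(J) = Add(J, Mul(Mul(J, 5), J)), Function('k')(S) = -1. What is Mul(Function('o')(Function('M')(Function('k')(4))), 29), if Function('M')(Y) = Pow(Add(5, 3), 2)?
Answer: 595776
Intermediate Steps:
Function('M')(Y) = 64 (Function('M')(Y) = Pow(8, 2) = 64)
Function('o')(J) = Add(J, Mul(5, Pow(J, 2))) (Function('o')(J) = Add(J, Mul(Mul(5, J), J)) = Add(J, Mul(5, Pow(J, 2))))
Mul(Function('o')(Function('M')(Function('k')(4))), 29) = Mul(Mul(64, Add(1, Mul(5, 64))), 29) = Mul(Mul(64, Add(1, 320)), 29) = Mul(Mul(64, 321), 29) = Mul(20544, 29) = 595776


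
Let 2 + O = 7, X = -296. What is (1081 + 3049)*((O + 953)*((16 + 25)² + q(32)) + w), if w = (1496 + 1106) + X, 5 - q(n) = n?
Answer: 6553640940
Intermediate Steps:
q(n) = 5 - n
O = 5 (O = -2 + 7 = 5)
w = 2306 (w = (1496 + 1106) - 296 = 2602 - 296 = 2306)
(1081 + 3049)*((O + 953)*((16 + 25)² + q(32)) + w) = (1081 + 3049)*((5 + 953)*((16 + 25)² + (5 - 1*32)) + 2306) = 4130*(958*(41² + (5 - 32)) + 2306) = 4130*(958*(1681 - 27) + 2306) = 4130*(958*1654 + 2306) = 4130*(1584532 + 2306) = 4130*1586838 = 6553640940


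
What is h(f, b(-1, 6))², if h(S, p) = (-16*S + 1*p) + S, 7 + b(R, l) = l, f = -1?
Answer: 196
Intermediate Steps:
b(R, l) = -7 + l
h(S, p) = p - 15*S (h(S, p) = (-16*S + p) + S = (p - 16*S) + S = p - 15*S)
h(f, b(-1, 6))² = ((-7 + 6) - 15*(-1))² = (-1 + 15)² = 14² = 196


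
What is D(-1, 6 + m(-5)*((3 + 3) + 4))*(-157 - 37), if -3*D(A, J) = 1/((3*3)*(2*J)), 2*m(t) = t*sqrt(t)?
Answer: 194/28449 + 2425*I*sqrt(5)/85347 ≈ 0.0068192 + 0.063534*I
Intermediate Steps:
m(t) = t**(3/2)/2 (m(t) = (t*sqrt(t))/2 = t**(3/2)/2)
D(A, J) = -1/(54*J) (D(A, J) = -1/(18*J)/3 = -1/(54*J))
D(-1, 6 + m(-5)*((3 + 3) + 4))*(-157 - 37) = (-1/(54*(6 + ((-5)**(3/2)/2)*((3 + 3) + 4))))*(-157 - 37) = -1/(54*(6 + ((-5*I*sqrt(5))/2)*(6 + 4)))*(-194) = -1/(54*(6 - 5*I*sqrt(5)/2*10))*(-194) = -1/(54*(6 - 25*I*sqrt(5)))*(-194) = 97/(27*(6 - 25*I*sqrt(5)))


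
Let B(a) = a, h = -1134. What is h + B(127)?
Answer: -1007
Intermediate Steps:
h + B(127) = -1134 + 127 = -1007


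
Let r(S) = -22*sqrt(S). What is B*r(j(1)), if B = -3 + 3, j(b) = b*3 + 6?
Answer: 0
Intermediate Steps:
j(b) = 6 + 3*b (j(b) = 3*b + 6 = 6 + 3*b)
B = 0
B*r(j(1)) = 0*(-22*sqrt(6 + 3*1)) = 0*(-22*sqrt(6 + 3)) = 0*(-22*sqrt(9)) = 0*(-22*3) = 0*(-66) = 0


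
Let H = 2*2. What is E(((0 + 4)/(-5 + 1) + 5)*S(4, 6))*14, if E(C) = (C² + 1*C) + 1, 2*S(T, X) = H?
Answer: 1022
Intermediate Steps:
H = 4
S(T, X) = 2 (S(T, X) = (½)*4 = 2)
E(C) = 1 + C + C² (E(C) = (C² + C) + 1 = (C + C²) + 1 = 1 + C + C²)
E(((0 + 4)/(-5 + 1) + 5)*S(4, 6))*14 = (1 + ((0 + 4)/(-5 + 1) + 5)*2 + (((0 + 4)/(-5 + 1) + 5)*2)²)*14 = (1 + (4/(-4) + 5)*2 + ((4/(-4) + 5)*2)²)*14 = (1 + (4*(-¼) + 5)*2 + ((4*(-¼) + 5)*2)²)*14 = (1 + (-1 + 5)*2 + ((-1 + 5)*2)²)*14 = (1 + 4*2 + (4*2)²)*14 = (1 + 8 + 8²)*14 = (1 + 8 + 64)*14 = 73*14 = 1022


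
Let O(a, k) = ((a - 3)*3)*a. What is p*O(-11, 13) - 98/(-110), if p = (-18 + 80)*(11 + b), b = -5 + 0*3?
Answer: 9452569/55 ≈ 1.7187e+5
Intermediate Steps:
b = -5 (b = -5 + 0 = -5)
O(a, k) = a*(-9 + 3*a) (O(a, k) = ((-3 + a)*3)*a = (-9 + 3*a)*a = a*(-9 + 3*a))
p = 372 (p = (-18 + 80)*(11 - 5) = 62*6 = 372)
p*O(-11, 13) - 98/(-110) = 372*(3*(-11)*(-3 - 11)) - 98/(-110) = 372*(3*(-11)*(-14)) - 98*(-1/110) = 372*462 + 49/55 = 171864 + 49/55 = 9452569/55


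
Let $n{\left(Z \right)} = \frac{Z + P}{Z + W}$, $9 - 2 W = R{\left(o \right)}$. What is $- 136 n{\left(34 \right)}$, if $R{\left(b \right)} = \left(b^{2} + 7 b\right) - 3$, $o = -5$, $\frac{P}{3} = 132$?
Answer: $- \frac{11696}{9} \approx -1299.6$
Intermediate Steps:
$P = 396$ ($P = 3 \cdot 132 = 396$)
$R{\left(b \right)} = -3 + b^{2} + 7 b$
$W = 11$ ($W = \frac{9}{2} - \frac{-3 + \left(-5\right)^{2} + 7 \left(-5\right)}{2} = \frac{9}{2} - \frac{-3 + 25 - 35}{2} = \frac{9}{2} - - \frac{13}{2} = \frac{9}{2} + \frac{13}{2} = 11$)
$n{\left(Z \right)} = \frac{396 + Z}{11 + Z}$ ($n{\left(Z \right)} = \frac{Z + 396}{Z + 11} = \frac{396 + Z}{11 + Z}$)
$- 136 n{\left(34 \right)} = - 136 \frac{396 + 34}{11 + 34} = - 136 \cdot \frac{1}{45} \cdot 430 = \left(-136\right) \frac{86}{9} = - \frac{11696}{9}$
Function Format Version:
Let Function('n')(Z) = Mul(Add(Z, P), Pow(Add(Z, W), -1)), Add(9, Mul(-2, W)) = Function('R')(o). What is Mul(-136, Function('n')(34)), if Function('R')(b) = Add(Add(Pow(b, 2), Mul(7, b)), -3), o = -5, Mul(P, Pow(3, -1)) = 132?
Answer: Rational(-11696, 9) ≈ -1299.6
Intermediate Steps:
P = 396 (P = Mul(3, 132) = 396)
Function('R')(b) = Add(-3, Pow(b, 2), Mul(7, b))
W = 11 (W = Add(Rational(9, 2), Mul(Rational(-1, 2), Add(-3, Pow(-5, 2), Mul(7, -5)))) = Add(Rational(9, 2), Mul(Rational(-1, 2), Add(-3, 25, -35))) = Add(Rational(9, 2), Mul(Rational(-1, 2), -13)) = Add(Rational(9, 2), Rational(13, 2)) = 11)
Function('n')(Z) = Mul(Pow(Add(11, Z), -1), Add(396, Z)) (Function('n')(Z) = Mul(Add(Z, 396), Pow(Add(Z, 11), -1)) = Mul(Add(396, Z), Pow(Add(11, Z), -1)) = Mul(Pow(Add(11, Z), -1), Add(396, Z)))
Mul(-136, Function('n')(34)) = Mul(-136, Mul(Pow(Add(11, 34), -1), Add(396, 34))) = Mul(-136, Mul(Pow(45, -1), 430)) = Mul(-136, Mul(Rational(1, 45), 430)) = Mul(-136, Rational(86, 9)) = Rational(-11696, 9)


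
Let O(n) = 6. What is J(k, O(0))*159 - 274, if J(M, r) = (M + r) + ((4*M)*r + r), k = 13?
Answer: 53309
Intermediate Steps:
J(M, r) = M + 2*r + 4*M*r (J(M, r) = (M + r) + (4*M*r + r) = (M + r) + (r + 4*M*r) = M + 2*r + 4*M*r)
J(k, O(0))*159 - 274 = (13 + 2*6 + 4*13*6)*159 - 274 = (13 + 12 + 312)*159 - 274 = 337*159 - 274 = 53583 - 274 = 53309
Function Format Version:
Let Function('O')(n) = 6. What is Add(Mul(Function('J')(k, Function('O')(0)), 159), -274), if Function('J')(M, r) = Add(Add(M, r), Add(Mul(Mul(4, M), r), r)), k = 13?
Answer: 53309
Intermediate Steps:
Function('J')(M, r) = Add(M, Mul(2, r), Mul(4, M, r)) (Function('J')(M, r) = Add(Add(M, r), Add(Mul(4, M, r), r)) = Add(Add(M, r), Add(r, Mul(4, M, r))) = Add(M, Mul(2, r), Mul(4, M, r)))
Add(Mul(Function('J')(k, Function('O')(0)), 159), -274) = Add(Mul(Add(13, Mul(2, 6), Mul(4, 13, 6)), 159), -274) = Add(Mul(Add(13, 12, 312), 159), -274) = Add(Mul(337, 159), -274) = Add(53583, -274) = 53309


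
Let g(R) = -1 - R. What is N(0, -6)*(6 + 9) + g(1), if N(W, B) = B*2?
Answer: -182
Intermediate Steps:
N(W, B) = 2*B
N(0, -6)*(6 + 9) + g(1) = (2*(-6))*(6 + 9) + (-1 - 1*1) = -12*15 + (-1 - 1) = -180 - 2 = -182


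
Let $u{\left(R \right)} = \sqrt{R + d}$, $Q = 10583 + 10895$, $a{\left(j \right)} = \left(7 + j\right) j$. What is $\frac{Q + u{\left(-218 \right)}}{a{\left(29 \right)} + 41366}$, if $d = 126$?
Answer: $\frac{10739}{21205} + \frac{i \sqrt{23}}{21205} \approx 0.50644 + 0.00022617 i$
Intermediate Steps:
$a{\left(j \right)} = j \left(7 + j\right)$
$Q = 21478$
$u{\left(R \right)} = \sqrt{126 + R}$ ($u{\left(R \right)} = \sqrt{R + 126} = \sqrt{126 + R}$)
$\frac{Q + u{\left(-218 \right)}}{a{\left(29 \right)} + 41366} = \frac{21478 + \sqrt{126 - 218}}{29 \left(7 + 29\right) + 41366} = \frac{21478 + \sqrt{-92}}{29 \cdot 36 + 41366} = \frac{21478 + 2 i \sqrt{23}}{1044 + 41366} = \frac{21478 + 2 i \sqrt{23}}{42410} = \left(21478 + 2 i \sqrt{23}\right) \frac{1}{42410} = \frac{10739}{21205} + \frac{i \sqrt{23}}{21205}$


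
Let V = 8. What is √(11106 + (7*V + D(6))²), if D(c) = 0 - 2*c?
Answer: √13042 ≈ 114.20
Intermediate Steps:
D(c) = -2*c
√(11106 + (7*V + D(6))²) = √(11106 + (7*8 - 2*6)²) = √(11106 + (56 - 12)²) = √(11106 + 44²) = √(11106 + 1936) = √13042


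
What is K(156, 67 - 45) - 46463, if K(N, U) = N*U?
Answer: -43031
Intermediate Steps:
K(156, 67 - 45) - 46463 = 156*(67 - 45) - 46463 = 156*22 - 46463 = 3432 - 46463 = -43031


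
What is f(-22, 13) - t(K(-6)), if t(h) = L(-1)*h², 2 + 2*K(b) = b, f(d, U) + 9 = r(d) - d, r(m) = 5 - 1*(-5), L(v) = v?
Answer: 39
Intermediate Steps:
r(m) = 10 (r(m) = 5 + 5 = 10)
f(d, U) = 1 - d (f(d, U) = -9 + (10 - d) = 1 - d)
K(b) = -1 + b/2
t(h) = -h²
f(-22, 13) - t(K(-6)) = (1 - 1*(-22)) - (-1)*(-1 + (½)*(-6))² = (1 + 22) - (-1)*(-1 - 3)² = 23 - (-1)*(-4)² = 23 - (-1)*16 = 23 - 1*(-16) = 23 + 16 = 39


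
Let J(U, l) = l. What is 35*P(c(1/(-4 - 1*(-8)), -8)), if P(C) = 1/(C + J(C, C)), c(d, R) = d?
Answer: 70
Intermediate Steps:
P(C) = 1/(2*C) (P(C) = 1/(C + C) = 1/(2*C))
35*P(c(1/(-4 - 1*(-8)), -8)) = 35*(1/(2*(1/(-4 - 1*(-8))))) = 35*(1/(2*(1/(-4 + 8)))) = 35*(1/(2*(1/4))) = 35*(1/(2*(¼))) = 35*((½)*4) = 35*2 = 70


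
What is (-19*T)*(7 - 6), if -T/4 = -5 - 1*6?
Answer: -836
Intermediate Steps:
T = 44 (T = -4*(-5 - 1*6) = -4*(-5 - 6) = -4*(-11) = 44)
(-19*T)*(7 - 6) = (-19*44)*(7 - 6) = -836*1 = -836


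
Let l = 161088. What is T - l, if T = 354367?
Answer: 193279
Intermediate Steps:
T - l = 354367 - 1*161088 = 354367 - 161088 = 193279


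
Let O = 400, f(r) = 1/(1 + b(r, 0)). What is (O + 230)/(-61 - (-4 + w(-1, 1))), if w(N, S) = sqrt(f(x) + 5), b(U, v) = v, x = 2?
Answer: -11970/1081 + 210*sqrt(6)/1081 ≈ -10.597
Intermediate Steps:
f(r) = 1 (f(r) = 1/(1 + 0) = 1/1 = 1)
w(N, S) = sqrt(6) (w(N, S) = sqrt(1 + 5) = sqrt(6))
(O + 230)/(-61 - (-4 + w(-1, 1))) = (400 + 230)/(-61 - (-4 + sqrt(6))) = 630/(-61 + (4 - sqrt(6))) = 630/(-57 - sqrt(6))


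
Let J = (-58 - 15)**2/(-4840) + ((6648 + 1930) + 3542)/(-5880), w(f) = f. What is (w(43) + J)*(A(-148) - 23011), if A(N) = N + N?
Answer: -220202648133/237160 ≈ -9.2850e+5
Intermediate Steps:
A(N) = 2*N
J = -749961/237160 (J = (-73)**2*(-1/4840) + (8578 + 3542)*(-1/5880) = 5329*(-1/4840) + 12120*(-1/5880) = -5329/4840 - 101/49 = -749961/237160 ≈ -3.1623)
(w(43) + J)*(A(-148) - 23011) = (43 - 749961/237160)*(2*(-148) - 23011) = 9447919*(-296 - 23011)/237160 = (9447919/237160)*(-23307) = -220202648133/237160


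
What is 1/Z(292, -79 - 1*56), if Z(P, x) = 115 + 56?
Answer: 1/171 ≈ 0.0058480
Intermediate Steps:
Z(P, x) = 171
1/Z(292, -79 - 1*56) = 1/171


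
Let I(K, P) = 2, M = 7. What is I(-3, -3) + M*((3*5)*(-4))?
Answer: -418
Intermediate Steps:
I(-3, -3) + M*((3*5)*(-4)) = 2 + 7*((3*5)*(-4)) = 2 + 7*(15*(-4)) = 2 + 7*(-60) = 2 - 420 = -418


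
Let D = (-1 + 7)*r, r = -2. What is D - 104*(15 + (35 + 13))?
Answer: -6564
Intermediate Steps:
D = -12 (D = (-1 + 7)*(-2) = 6*(-2) = -12)
D - 104*(15 + (35 + 13)) = -12 - 104*(15 + (35 + 13)) = -12 - 104*(15 + 48) = -12 - 104*63 = -12 - 6552 = -6564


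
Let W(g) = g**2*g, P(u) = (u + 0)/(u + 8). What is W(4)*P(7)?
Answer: 448/15 ≈ 29.867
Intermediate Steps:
P(u) = u/(8 + u)
W(g) = g**3
W(4)*P(7) = 4**3*(7/(8 + 7)) = 64*(7/15) = 448/15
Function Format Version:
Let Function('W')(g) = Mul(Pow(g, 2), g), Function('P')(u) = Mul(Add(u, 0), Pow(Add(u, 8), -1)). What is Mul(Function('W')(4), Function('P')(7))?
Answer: Rational(448, 15) ≈ 29.867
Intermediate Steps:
Function('P')(u) = Mul(u, Pow(Add(8, u), -1))
Function('W')(g) = Pow(g, 3)
Mul(Function('W')(4), Function('P')(7)) = Mul(Pow(4, 3), Mul(7, Pow(Add(8, 7), -1))) = Mul(64, Mul(7, Pow(15, -1))) = Mul(64, Mul(7, Rational(1, 15))) = Mul(64, Rational(7, 15)) = Rational(448, 15)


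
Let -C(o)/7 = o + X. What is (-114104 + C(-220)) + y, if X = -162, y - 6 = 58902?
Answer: -52522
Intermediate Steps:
y = 58908 (y = 6 + 58902 = 58908)
C(o) = 1134 - 7*o (C(o) = -7*(o - 162) = -7*(-162 + o) = 1134 - 7*o)
(-114104 + C(-220)) + y = (-114104 + (1134 - 7*(-220))) + 58908 = (-114104 + (1134 + 1540)) + 58908 = (-114104 + 2674) + 58908 = -111430 + 58908 = -52522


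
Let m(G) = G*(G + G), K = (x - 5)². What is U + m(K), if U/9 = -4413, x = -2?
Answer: -34915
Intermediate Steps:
U = -39717 (U = 9*(-4413) = -39717)
K = 49 (K = (-2 - 5)² = (-7)² = 49)
m(G) = 2*G² (m(G) = G*(2*G) = 2*G²)
U + m(K) = -39717 + 2*49² = -39717 + 2*2401 = -39717 + 4802 = -34915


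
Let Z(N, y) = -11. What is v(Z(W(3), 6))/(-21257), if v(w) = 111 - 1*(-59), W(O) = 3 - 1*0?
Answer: -170/21257 ≈ -0.0079974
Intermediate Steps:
W(O) = 3 (W(O) = 3 + 0 = 3)
v(w) = 170 (v(w) = 111 + 59 = 170)
v(Z(W(3), 6))/(-21257) = 170/(-21257) = 170*(-1/21257) = -170/21257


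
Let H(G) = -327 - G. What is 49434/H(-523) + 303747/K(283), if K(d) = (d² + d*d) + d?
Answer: 3883267/15282 ≈ 254.11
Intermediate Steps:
K(d) = d + 2*d² (K(d) = (d² + d²) + d = 2*d² + d = d + 2*d²)
49434/H(-523) + 303747/K(283) = 49434/(-327 - 1*(-523)) + 303747/((283*(1 + 2*283))) = 49434/(-327 + 523) + 303747/((283*(1 + 566))) = 49434/196 + 303747/((283*567)) = 49434*(1/196) + 303747/160461 = 3531/14 + 303747*(1/160461) = 3531/14 + 101249/53487 = 3883267/15282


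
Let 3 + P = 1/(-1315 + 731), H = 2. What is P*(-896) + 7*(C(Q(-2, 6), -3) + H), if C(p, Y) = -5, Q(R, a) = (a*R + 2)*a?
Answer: 194803/73 ≈ 2668.5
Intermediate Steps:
Q(R, a) = a*(2 + R*a) (Q(R, a) = (R*a + 2)*a = (2 + R*a)*a = a*(2 + R*a))
P = -1753/584 (P = -3 + 1/(-1315 + 731) = -3 + 1/(-584) = -3 - 1/584 = -1753/584 ≈ -3.0017)
P*(-896) + 7*(C(Q(-2, 6), -3) + H) = -1753/584*(-896) + 7*(-5 + 2) = 196336/73 + 7*(-3) = 196336/73 - 21 = 194803/73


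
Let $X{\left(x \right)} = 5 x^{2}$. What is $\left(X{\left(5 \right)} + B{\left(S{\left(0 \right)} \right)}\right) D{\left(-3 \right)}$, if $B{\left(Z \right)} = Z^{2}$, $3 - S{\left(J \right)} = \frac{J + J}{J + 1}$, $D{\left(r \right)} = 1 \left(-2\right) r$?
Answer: $804$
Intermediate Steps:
$D{\left(r \right)} = - 2 r$
$S{\left(J \right)} = 3 - \frac{2 J}{1 + J}$ ($S{\left(J \right)} = 3 - \frac{J + J}{J + 1} = 3 - \frac{2 J}{1 + J}$)
$\left(X{\left(5 \right)} + B{\left(S{\left(0 \right)} \right)}\right) D{\left(-3 \right)} = \left(5 \cdot 5^{2} + \left(\frac{3 + 0}{1 + 0}\right)^{2}\right) \left(\left(-2\right) \left(-3\right)\right) = \left(5 \cdot 25 + \left(1^{-1} \cdot 3\right)^{2}\right) 6 = \left(125 + \left(1 \cdot 3\right)^{2}\right) 6 = \left(125 + 3^{2}\right) 6 = \left(125 + 9\right) 6 = 134 \cdot 6 = 804$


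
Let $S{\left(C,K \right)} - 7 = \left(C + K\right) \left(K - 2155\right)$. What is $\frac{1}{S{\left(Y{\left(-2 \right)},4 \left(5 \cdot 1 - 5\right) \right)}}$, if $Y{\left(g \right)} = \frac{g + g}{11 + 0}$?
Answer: $\frac{11}{8697} \approx 0.0012648$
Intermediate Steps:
$Y{\left(g \right)} = \frac{2 g}{11}$
$S{\left(C,K \right)} = 7 + \left(-2155 + K\right) \left(C + K\right)$ ($S{\left(C,K \right)} = 7 + \left(C + K\right) \left(K - 2155\right) = 7 + \left(C + K\right) \left(-2155 + K\right) = 7 + \left(-2155 + K\right) \left(C + K\right)$)
$\frac{1}{S{\left(Y{\left(-2 \right)},4 \left(5 \cdot 1 - 5\right) \right)}} = \frac{1}{7 + \left(4 \left(5 \cdot 1 - 5\right)\right)^{2} - 2155 \cdot \frac{2}{11} \left(-2\right) - 2155 \cdot 4 \left(5 \cdot 1 - 5\right) + \frac{2}{11} \left(-2\right) 4 \left(5 \cdot 1 - 5\right)} = \frac{1}{7 + \left(4 \left(5 - 5\right)\right)^{2} - - \frac{8620}{11} - 2155 \cdot 4 \left(5 - 5\right) - \frac{4 \cdot 4 \left(5 - 5\right)}{11}} = \frac{1}{7 + \left(4 \cdot 0\right)^{2} + \frac{8620}{11} - 2155 \cdot 4 \cdot 0 - \frac{4 \cdot 4 \cdot 0}{11}} = \frac{1}{7 + 0^{2} + \frac{8620}{11} - 0 - 0} = \frac{1}{7 + 0 + \frac{8620}{11} + 0 + 0} = \frac{1}{\frac{8697}{11}} = \frac{11}{8697}$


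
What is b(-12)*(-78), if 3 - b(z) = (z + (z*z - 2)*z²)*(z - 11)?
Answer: -36662418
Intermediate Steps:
b(z) = 3 - (-11 + z)*(z + z²*(-2 + z²)) (b(z) = 3 - (z + (z*z - 2)*z²)*(z - 11) = 3 - (z + (z² - 2)*z²)*(-11 + z) = 3 - (z + (-2 + z²)*z²)*(-11 + z) = 3 - (z + z²*(-2 + z²))*(-11 + z) = 3 - (-11 + z)*(z + z²*(-2 + z²)))
b(-12)*(-78) = (3 - 1*(-12)⁵ - 23*(-12)² + 2*(-12)³ + 11*(-12) + 11*(-12)⁴)*(-78) = (3 - 1*(-248832) - 23*144 + 2*(-1728) - 132 + 11*20736)*(-78) = (3 + 248832 - 3312 - 3456 - 132 + 228096)*(-78) = 470031*(-78) = -36662418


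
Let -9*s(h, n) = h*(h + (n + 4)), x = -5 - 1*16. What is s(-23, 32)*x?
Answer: -2093/3 ≈ -697.67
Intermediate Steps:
x = -21 (x = -5 - 16 = -21)
s(h, n) = -h*(4 + h + n)/9 (s(h, n) = -h*(h + (n + 4))/9 = -h*(h + (4 + n))/9 = -h*(4 + h + n)/9)
s(-23, 32)*x = -⅑*(-23)*(4 - 23 + 32)*(-21) = -⅑*(-23)*13*(-21) = (299/9)*(-21) = -2093/3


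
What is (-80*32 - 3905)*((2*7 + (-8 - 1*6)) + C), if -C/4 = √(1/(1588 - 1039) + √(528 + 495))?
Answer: 8620*√(61 + 33489*√1023)/61 ≈ 1.4625e+5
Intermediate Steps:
C = -4*√(1/549 + √1023) (C = -4*√(1/(1588 - 1039) + √(528 + 495)) = -4*√(1/549 + √1023) ≈ -22.623)
(-80*32 - 3905)*((2*7 + (-8 - 1*6)) + C) = (-80*32 - 3905)*((2*7 + (-8 - 1*6)) - 4*√(61 + 33489*√1023)/183) = (-2560 - 3905)*((14 + (-8 - 6)) - 4*√(61 + 33489*√1023)/183) = -6465*((14 - 14) - 4*√(61 + 33489*√1023)/183) = -6465*(0 - 4*√(61 + 33489*√1023)/183) = -(-8620)*√(61 + 33489*√1023)/61 = 8620*√(61 + 33489*√1023)/61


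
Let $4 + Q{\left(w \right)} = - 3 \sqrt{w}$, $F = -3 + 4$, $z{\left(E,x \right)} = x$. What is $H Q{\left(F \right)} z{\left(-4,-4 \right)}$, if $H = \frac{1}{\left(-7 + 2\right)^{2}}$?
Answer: $\frac{28}{25} \approx 1.12$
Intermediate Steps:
$F = 1$
$Q{\left(w \right)} = -4 - 3 \sqrt{w}$
$H = \frac{1}{25}$ ($H = \frac{1}{\left(-5\right)^{2}} = \frac{1}{25} \approx 0.04$)
$H Q{\left(F \right)} z{\left(-4,-4 \right)} = \frac{\left(-4 - 3 \sqrt{1}\right) \left(-4\right)}{25} = \frac{\left(-4 - 3\right) \left(-4\right)}{25} = \frac{\left(-7\right) \left(-4\right)}{25} = \frac{1}{25} \cdot 28 = \frac{28}{25}$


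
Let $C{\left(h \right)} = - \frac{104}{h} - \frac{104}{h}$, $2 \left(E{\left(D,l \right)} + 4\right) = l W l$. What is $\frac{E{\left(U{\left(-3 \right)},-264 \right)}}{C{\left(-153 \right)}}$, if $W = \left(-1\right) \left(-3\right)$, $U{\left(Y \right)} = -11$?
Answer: $\frac{3998655}{52} \approx 76897.0$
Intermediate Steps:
$W = 3$
$E{\left(D,l \right)} = -4 + \frac{3 l^{2}}{2}$ ($E{\left(D,l \right)} = -4 + \frac{l 3 l}{2} = -4 + \frac{3 l l}{2} = -4 + \frac{3 l^{2}}{2}$)
$C{\left(h \right)} = - \frac{208}{h}$
$\frac{E{\left(U{\left(-3 \right)},-264 \right)}}{C{\left(-153 \right)}} = \frac{-4 + \frac{3 \left(-264\right)^{2}}{2}}{\left(-208\right) \frac{1}{-153}} = \frac{-4 + \frac{3}{2} \cdot 69696}{\left(-208\right) \left(- \frac{1}{153}\right)} = \frac{-4 + 104544}{\frac{208}{153}} = 104540 \cdot \frac{153}{208} = \frac{3998655}{52}$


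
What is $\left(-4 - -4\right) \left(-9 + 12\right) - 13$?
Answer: $-13$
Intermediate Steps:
$\left(-4 - -4\right) \left(-9 + 12\right) - 13 = \left(-4 + 4\right) 3 - 13 = 0 \cdot 3 - 13 = 0 - 13 = -13$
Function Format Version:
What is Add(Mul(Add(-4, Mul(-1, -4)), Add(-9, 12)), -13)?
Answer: -13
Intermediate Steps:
Add(Mul(Add(-4, Mul(-1, -4)), Add(-9, 12)), -13) = Add(Mul(Add(-4, 4), 3), -13) = Add(Mul(0, 3), -13) = Add(0, -13) = -13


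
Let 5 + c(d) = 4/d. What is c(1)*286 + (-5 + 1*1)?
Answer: -290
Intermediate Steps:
c(d) = -5 + 4/d
c(1)*286 + (-5 + 1*1) = (-5 + 4/1)*286 + (-5 + 1*1) = (-5 + 4*1)*286 + (-5 + 1) = (-5 + 4)*286 - 4 = -1*286 - 4 = -286 - 4 = -290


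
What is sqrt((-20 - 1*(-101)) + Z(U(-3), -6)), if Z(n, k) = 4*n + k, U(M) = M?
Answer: 3*sqrt(7) ≈ 7.9373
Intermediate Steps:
Z(n, k) = k + 4*n
sqrt((-20 - 1*(-101)) + Z(U(-3), -6)) = sqrt((-20 - 1*(-101)) + (-6 + 4*(-3))) = sqrt((-20 + 101) + (-6 - 12)) = sqrt(81 - 18) = sqrt(63) = 3*sqrt(7)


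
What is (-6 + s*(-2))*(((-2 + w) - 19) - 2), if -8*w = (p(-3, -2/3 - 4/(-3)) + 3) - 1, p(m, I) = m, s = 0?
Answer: 549/4 ≈ 137.25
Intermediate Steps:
w = ⅛ (w = -((-3 + 3) - 1)/8 = -(0 - 1)/8 = -⅛*(-1) = ⅛ ≈ 0.12500)
(-6 + s*(-2))*(((-2 + w) - 19) - 2) = (-6 + 0*(-2))*(((-2 + ⅛) - 19) - 2) = (-6 + 0)*((-15/8 - 19) - 2) = -6*(-167/8 - 2) = -6*(-183/8) = 549/4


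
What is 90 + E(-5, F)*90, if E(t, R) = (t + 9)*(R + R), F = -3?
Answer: -2070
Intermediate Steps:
E(t, R) = 2*R*(9 + t) (E(t, R) = (9 + t)*(2*R) = 2*R*(9 + t))
90 + E(-5, F)*90 = 90 + (2*(-3)*(9 - 5))*90 = 90 + (2*(-3)*4)*90 = 90 - 24*90 = 90 - 2160 = -2070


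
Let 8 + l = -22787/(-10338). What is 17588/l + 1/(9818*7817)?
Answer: -13954559266079747/4598468333602 ≈ -3034.6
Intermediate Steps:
l = -59917/10338 (l = -8 - 22787/(-10338) = -8 - 22787*(-1/10338) = -8 + 22787/10338 = -59917/10338 ≈ -5.7958)
17588/l + 1/(9818*7817) = 17588/(-59917/10338) + 1/(9818*7817) = 17588*(-10338/59917) + (1/9818)*(1/7817) = -181824744/59917 + 1/76747306 = -13954559266079747/4598468333602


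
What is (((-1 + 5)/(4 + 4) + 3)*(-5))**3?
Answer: -42875/8 ≈ -5359.4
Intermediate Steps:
(((-1 + 5)/(4 + 4) + 3)*(-5))**3 = ((4/8 + 3)*(-5))**3 = ((4*(1/8) + 3)*(-5))**3 = ((1/2 + 3)*(-5))**3 = ((7/2)*(-5))**3 = (-35/2)**3 = -42875/8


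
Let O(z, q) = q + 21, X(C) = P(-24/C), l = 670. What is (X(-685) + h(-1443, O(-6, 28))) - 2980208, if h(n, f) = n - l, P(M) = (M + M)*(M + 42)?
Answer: -1399378189113/469225 ≈ -2.9823e+6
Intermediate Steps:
P(M) = 2*M*(42 + M) (P(M) = (2*M)*(42 + M) = 2*M*(42 + M))
X(C) = -48*(42 - 24/C)/C (X(C) = 2*(-24/C)*(42 - 24/C) = -48*(42 - 24/C)/C)
O(z, q) = 21 + q
h(n, f) = -670 + n (h(n, f) = n - 1*670 = n - 670 = -670 + n)
(X(-685) + h(-1443, O(-6, 28))) - 2980208 = (288*(4 - 7*(-685))/(-685)² + (-670 - 1443)) - 2980208 = (288*(1/469225)*(4 + 4795) - 2113) - 2980208 = (288*(1/469225)*4799 - 2113) - 2980208 = (1382112/469225 - 2113) - 2980208 = -990090313/469225 - 2980208 = -1399378189113/469225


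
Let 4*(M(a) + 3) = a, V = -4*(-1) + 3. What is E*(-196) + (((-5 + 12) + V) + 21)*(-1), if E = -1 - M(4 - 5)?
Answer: -476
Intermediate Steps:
V = 7 (V = 4 + 3 = 7)
M(a) = -3 + a/4
E = 9/4 (E = -1 - (-3 + (4 - 5)/4) = -1 - (-3 + (1/4)*(-1)) = -1 - (-3 - 1/4) = -1 - 1*(-13/4) = -1 + 13/4 = 9/4 ≈ 2.2500)
E*(-196) + (((-5 + 12) + V) + 21)*(-1) = (9/4)*(-196) + (((-5 + 12) + 7) + 21)*(-1) = -441 + ((7 + 7) + 21)*(-1) = -441 + (14 + 21)*(-1) = -441 + 35*(-1) = -441 - 35 = -476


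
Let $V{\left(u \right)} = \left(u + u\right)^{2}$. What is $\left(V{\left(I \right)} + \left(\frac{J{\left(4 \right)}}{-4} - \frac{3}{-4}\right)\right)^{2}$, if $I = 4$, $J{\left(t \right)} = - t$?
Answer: $\frac{69169}{16} \approx 4323.1$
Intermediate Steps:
$V{\left(u \right)} = 4 u^{2}$ ($V{\left(u \right)} = \left(2 u\right)^{2} = 4 u^{2}$)
$\left(V{\left(I \right)} + \left(\frac{J{\left(4 \right)}}{-4} - \frac{3}{-4}\right)\right)^{2} = \left(4 \cdot 4^{2} - \left(- \frac{3}{4} - \frac{\left(-1\right) 4}{-4}\right)\right)^{2} = \left(4 \cdot 16 - - \frac{7}{4}\right)^{2} = \left(64 + \left(1 + \frac{3}{4}\right)\right)^{2} = \left(64 + \frac{7}{4}\right)^{2} = \left(\frac{263}{4}\right)^{2} = \frac{69169}{16}$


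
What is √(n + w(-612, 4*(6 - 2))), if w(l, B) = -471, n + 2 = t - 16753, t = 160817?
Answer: √143591 ≈ 378.93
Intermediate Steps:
n = 144062 (n = -2 + (160817 - 16753) = -2 + 144064 = 144062)
√(n + w(-612, 4*(6 - 2))) = √(144062 - 471) = √143591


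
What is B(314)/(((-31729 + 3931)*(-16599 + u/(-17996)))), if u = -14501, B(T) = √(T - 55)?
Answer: 8998*√259/4151646630597 ≈ 3.4880e-8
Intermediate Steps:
B(T) = √(-55 + T)
B(314)/(((-31729 + 3931)*(-16599 + u/(-17996)))) = √(-55 + 314)/(((-31729 + 3931)*(-16599 - 14501/(-17996)))) = √259/((-27798*(-16599 - 14501*(-1/17996)))) = √259/((-27798*(-16599 + 14501/17996))) = √259/((-27798*(-298701103/17996))) = √259/(4151646630597/8998) = √259*(8998/4151646630597) = 8998*√259/4151646630597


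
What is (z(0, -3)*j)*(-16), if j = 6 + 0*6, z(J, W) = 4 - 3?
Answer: -96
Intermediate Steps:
z(J, W) = 1
j = 6 (j = 6 + 0 = 6)
(z(0, -3)*j)*(-16) = (1*6)*(-16) = 6*(-16) = -96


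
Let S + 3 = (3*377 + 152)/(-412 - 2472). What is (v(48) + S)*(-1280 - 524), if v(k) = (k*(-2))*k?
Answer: 5998032557/721 ≈ 8.3190e+6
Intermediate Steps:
S = -9935/2884 (S = -3 + (3*377 + 152)/(-412 - 2472) = -3 + (1131 + 152)/(-2884) = -3 + 1283*(-1/2884) = -3 - 1283/2884 = -9935/2884 ≈ -3.4449)
v(k) = -2*k² (v(k) = (-2*k)*k = -2*k²)
(v(48) + S)*(-1280 - 524) = (-2*48² - 9935/2884)*(-1280 - 524) = (-2*2304 - 9935/2884)*(-1804) = (-4608 - 9935/2884)*(-1804) = -13299407/2884*(-1804) = 5998032557/721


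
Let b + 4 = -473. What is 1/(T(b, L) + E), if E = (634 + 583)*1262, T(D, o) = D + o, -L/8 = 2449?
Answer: 1/1515785 ≈ 6.5972e-7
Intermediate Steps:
L = -19592 (L = -8*2449 = -19592)
b = -477 (b = -4 - 473 = -477)
E = 1535854 (E = 1217*1262 = 1535854)
1/(T(b, L) + E) = 1/((-477 - 19592) + 1535854) = 1/(-20069 + 1535854) = 1/1515785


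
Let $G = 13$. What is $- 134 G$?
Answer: $-1742$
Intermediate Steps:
$- 134 G = \left(-134\right) 13 = -1742$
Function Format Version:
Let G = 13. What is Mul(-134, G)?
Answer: -1742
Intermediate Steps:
Mul(-134, G) = Mul(-134, 13) = -1742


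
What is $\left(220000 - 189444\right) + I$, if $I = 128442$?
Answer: $158998$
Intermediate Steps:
$\left(220000 - 189444\right) + I = \left(220000 - 189444\right) + 128442 = 30556 + 128442 = 158998$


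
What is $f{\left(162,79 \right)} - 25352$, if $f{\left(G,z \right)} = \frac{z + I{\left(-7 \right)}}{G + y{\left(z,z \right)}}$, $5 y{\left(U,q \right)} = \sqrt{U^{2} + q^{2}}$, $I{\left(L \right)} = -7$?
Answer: $- \frac{8158355968}{321809} - \frac{14220 \sqrt{2}}{321809} \approx -25352.0$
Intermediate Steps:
$y{\left(U,q \right)} = \frac{\sqrt{U^{2} + q^{2}}}{5}$
$f{\left(G,z \right)} = \frac{-7 + z}{G + \frac{\sqrt{2} \sqrt{z^{2}}}{5}}$ ($f{\left(G,z \right)} = \frac{z - 7}{G + \frac{\sqrt{z^{2} + z^{2}}}{5}} = \frac{-7 + z}{G + \frac{\sqrt{2 z^{2}}}{5}} = \frac{-7 + z}{G + \frac{\sqrt{2} \sqrt{z^{2}}}{5}}$)
$f{\left(162,79 \right)} - 25352 = \frac{5 \left(-7 + 79\right)}{5 \cdot 162 + \sqrt{2} \sqrt{79^{2}}} - 25352 = 5 \frac{1}{810 + \sqrt{2} \sqrt{6241}} \cdot 72 - 25352 = 5 \frac{1}{810 + \sqrt{2} \cdot 79} \cdot 72 - 25352 = 5 \frac{1}{810 + 79 \sqrt{2}} \cdot 72 - 25352 = \frac{360}{810 + 79 \sqrt{2}} - 25352 = -25352 + \frac{360}{810 + 79 \sqrt{2}}$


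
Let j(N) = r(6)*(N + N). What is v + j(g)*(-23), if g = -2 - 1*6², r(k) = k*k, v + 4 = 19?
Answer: 62943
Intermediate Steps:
v = 15 (v = -4 + 19 = 15)
r(k) = k²
g = -38 (g = -2 - 1*36 = -2 - 36 = -38)
j(N) = 72*N (j(N) = 6²*(N + N) = 36*(2*N) = 72*N)
v + j(g)*(-23) = 15 + (72*(-38))*(-23) = 15 - 2736*(-23) = 15 + 62928 = 62943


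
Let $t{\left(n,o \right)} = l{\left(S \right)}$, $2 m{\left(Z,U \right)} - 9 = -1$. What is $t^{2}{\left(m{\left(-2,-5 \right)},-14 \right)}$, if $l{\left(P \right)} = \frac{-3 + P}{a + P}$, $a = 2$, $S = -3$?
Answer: $36$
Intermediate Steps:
$m{\left(Z,U \right)} = 4$ ($m{\left(Z,U \right)} = \frac{9}{2} + \frac{1}{2} \left(-1\right) = \frac{9}{2} - \frac{1}{2} = 4$)
$l{\left(P \right)} = \frac{-3 + P}{2 + P}$
$t{\left(n,o \right)} = 6$ ($t{\left(n,o \right)} = \frac{-3 - 3}{2 - 3} = \frac{1}{-1} \left(-6\right) = \left(-1\right) \left(-6\right) = 6$)
$t^{2}{\left(m{\left(-2,-5 \right)},-14 \right)} = 6^{2} = 36$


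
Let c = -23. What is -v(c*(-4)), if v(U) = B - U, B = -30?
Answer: 122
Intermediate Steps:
v(U) = -30 - U
-v(c*(-4)) = -(-30 - (-23)*(-4)) = -(-30 - 1*92) = -(-30 - 92) = -1*(-122) = 122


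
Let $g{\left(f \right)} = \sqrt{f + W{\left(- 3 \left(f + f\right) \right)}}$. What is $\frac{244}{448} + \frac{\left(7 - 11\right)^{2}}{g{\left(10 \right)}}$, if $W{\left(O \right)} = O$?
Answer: $\frac{61}{112} - \frac{8 i \sqrt{2}}{5} \approx 0.54464 - 2.2627 i$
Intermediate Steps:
$g{\left(f \right)} = \sqrt{5} \sqrt{- f}$ ($g{\left(f \right)} = \sqrt{f - 3 \left(f + f\right)} = \sqrt{f - 3 \cdot 2 f} = \sqrt{f - 6 f} = \sqrt{- 5 f} = \sqrt{5} \sqrt{- f}$)
$\frac{244}{448} + \frac{\left(7 - 11\right)^{2}}{g{\left(10 \right)}} = \frac{244}{448} + \frac{\left(7 - 11\right)^{2}}{\sqrt{5} \sqrt{\left(-1\right) 10}} = 244 \cdot \frac{1}{448} + \frac{\left(-4\right)^{2}}{\sqrt{5} \sqrt{-10}} = \frac{61}{112} + \frac{16}{\sqrt{5} i \sqrt{10}} = \frac{61}{112} + \frac{16}{5 i \sqrt{2}} = \frac{61}{112} + 16 \left(- \frac{i \sqrt{2}}{10}\right) = \frac{61}{112} - \frac{8 i \sqrt{2}}{5}$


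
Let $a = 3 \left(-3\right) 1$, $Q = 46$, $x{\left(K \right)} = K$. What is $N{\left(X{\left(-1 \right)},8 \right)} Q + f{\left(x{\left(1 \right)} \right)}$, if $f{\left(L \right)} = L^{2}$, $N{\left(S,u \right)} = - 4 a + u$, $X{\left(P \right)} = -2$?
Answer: $2025$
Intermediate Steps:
$a = -9$ ($a = \left(-9\right) 1 = -9$)
$N{\left(S,u \right)} = 36 + u$ ($N{\left(S,u \right)} = \left(-4\right) \left(-9\right) + u = 36 + u$)
$N{\left(X{\left(-1 \right)},8 \right)} Q + f{\left(x{\left(1 \right)} \right)} = \left(36 + 8\right) 46 + 1^{2} = 44 \cdot 46 + 1 = 2024 + 1 = 2025$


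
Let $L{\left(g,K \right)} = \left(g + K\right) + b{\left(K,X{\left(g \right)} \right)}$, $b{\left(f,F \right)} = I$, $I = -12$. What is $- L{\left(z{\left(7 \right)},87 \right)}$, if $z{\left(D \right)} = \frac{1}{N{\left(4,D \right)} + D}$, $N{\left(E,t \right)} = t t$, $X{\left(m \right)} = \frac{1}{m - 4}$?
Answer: $- \frac{4201}{56} \approx -75.018$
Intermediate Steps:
$X{\left(m \right)} = \frac{1}{-4 + m}$
$N{\left(E,t \right)} = t^{2}$
$b{\left(f,F \right)} = -12$
$z{\left(D \right)} = \frac{1}{D + D^{2}}$ ($z{\left(D \right)} = \frac{1}{D^{2} + D} = \frac{1}{D + D^{2}}$)
$L{\left(g,K \right)} = -12 + K + g$ ($L{\left(g,K \right)} = \left(g + K\right) - 12 = \left(K + g\right) - 12 = -12 + K + g$)
$- L{\left(z{\left(7 \right)},87 \right)} = - (-12 + 87 + \frac{1}{7 \left(1 + 7\right)}) = - (-12 + 87 + \frac{1}{7 \cdot 8}) = - (-12 + 87 + \frac{1}{7} \cdot \frac{1}{8}) = - (-12 + 87 + \frac{1}{56}) = \left(-1\right) \frac{4201}{56} = - \frac{4201}{56}$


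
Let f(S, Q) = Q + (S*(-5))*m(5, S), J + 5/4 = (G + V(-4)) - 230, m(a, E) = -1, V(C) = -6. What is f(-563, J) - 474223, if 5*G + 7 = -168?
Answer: -1909241/4 ≈ -4.7731e+5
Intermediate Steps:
G = -35 (G = -7/5 + (⅕)*(-168) = -7/5 - 168/5 = -35)
J = -1089/4 (J = -5/4 + ((-35 - 6) - 230) = -5/4 + (-41 - 230) = -5/4 - 271 = -1089/4 ≈ -272.25)
f(S, Q) = Q + 5*S (f(S, Q) = Q + (S*(-5))*(-1) = Q - 5*S*(-1) = Q + 5*S)
f(-563, J) - 474223 = (-1089/4 + 5*(-563)) - 474223 = (-1089/4 - 2815) - 474223 = -12349/4 - 474223 = -1909241/4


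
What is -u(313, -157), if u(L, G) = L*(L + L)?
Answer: -195938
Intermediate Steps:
u(L, G) = 2*L² (u(L, G) = L*(2*L) = 2*L²)
-u(313, -157) = -2*313² = -2*97969 = -1*195938 = -195938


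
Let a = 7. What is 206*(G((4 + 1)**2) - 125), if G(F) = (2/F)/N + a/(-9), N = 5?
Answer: -29145292/1125 ≈ -25907.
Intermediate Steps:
G(F) = -7/9 + 2/(5*F) (G(F) = (2/F)/5 + 7/(-9) = (2/F)*(1/5) + 7*(-1/9) = 2/(5*F) - 7/9 = -7/9 + 2/(5*F))
206*(G((4 + 1)**2) - 125) = 206*((18 - 35*(4 + 1)**2)/(45*((4 + 1)**2)) - 125) = 206*((18 - 35*5**2)/(45*(5**2)) - 125) = 206*((1/45)*(18 - 35*25)/25 - 125) = 206*((1/45)*(1/25)*(18 - 875) - 125) = 206*((1/45)*(1/25)*(-857) - 125) = 206*(-857/1125 - 125) = 206*(-141482/1125) = -29145292/1125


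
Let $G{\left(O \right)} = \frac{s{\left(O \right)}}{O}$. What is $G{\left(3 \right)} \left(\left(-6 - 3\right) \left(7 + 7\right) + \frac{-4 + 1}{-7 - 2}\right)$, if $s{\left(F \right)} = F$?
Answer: $- \frac{377}{3} \approx -125.67$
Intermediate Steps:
$G{\left(O \right)} = 1$ ($G{\left(O \right)} = \frac{O}{O} = 1$)
$G{\left(3 \right)} \left(\left(-6 - 3\right) \left(7 + 7\right) + \frac{-4 + 1}{-7 - 2}\right) = 1 \left(\left(-6 - 3\right) \left(7 + 7\right) + \frac{-4 + 1}{-7 - 2}\right) = 1 \left(\left(-9\right) 14 - \frac{3}{-9}\right) = 1 \left(-126 - - \frac{1}{3}\right) = 1 \left(-126 + \frac{1}{3}\right) = 1 \left(- \frac{377}{3}\right) = - \frac{377}{3}$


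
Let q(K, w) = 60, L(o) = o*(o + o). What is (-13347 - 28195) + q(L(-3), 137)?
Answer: -41482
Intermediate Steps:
L(o) = 2*o**2 (L(o) = o*(2*o) = 2*o**2)
(-13347 - 28195) + q(L(-3), 137) = (-13347 - 28195) + 60 = -41542 + 60 = -41482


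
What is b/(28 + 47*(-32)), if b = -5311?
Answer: 5311/1476 ≈ 3.5982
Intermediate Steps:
b/(28 + 47*(-32)) = -5311/(28 + 47*(-32)) = -5311/(28 - 1504) = -5311/(-1476) = -5311*(-1/1476) = 5311/1476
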